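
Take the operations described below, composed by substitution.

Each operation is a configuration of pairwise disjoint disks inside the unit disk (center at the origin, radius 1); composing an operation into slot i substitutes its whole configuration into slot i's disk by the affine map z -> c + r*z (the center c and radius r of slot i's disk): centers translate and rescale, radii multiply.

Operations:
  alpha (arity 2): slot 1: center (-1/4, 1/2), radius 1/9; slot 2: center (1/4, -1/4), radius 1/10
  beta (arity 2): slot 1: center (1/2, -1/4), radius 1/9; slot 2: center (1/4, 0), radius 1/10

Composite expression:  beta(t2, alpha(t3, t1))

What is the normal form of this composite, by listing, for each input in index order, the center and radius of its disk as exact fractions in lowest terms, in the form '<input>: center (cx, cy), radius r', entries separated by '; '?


t1: center (11/40, -1/40), radius 1/100; t2: center (1/2, -1/4), radius 1/9; t3: center (9/40, 1/20), radius 1/90


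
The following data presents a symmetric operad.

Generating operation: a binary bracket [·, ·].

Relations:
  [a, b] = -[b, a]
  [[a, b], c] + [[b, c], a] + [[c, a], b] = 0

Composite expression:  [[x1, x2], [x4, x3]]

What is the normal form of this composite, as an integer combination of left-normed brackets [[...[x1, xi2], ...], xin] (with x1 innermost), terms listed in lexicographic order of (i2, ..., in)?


Left-normed coefficients sit on the x1-initial expansion words.
Composite bracket: [[x1, x2], [x4, x3]]
Applying ab - ba throughout gives 8 signed words (2^3 = 8).
Collect the words opening with x1:
  word x1x2x3x4 has sign -1, contributing -[[[x1, x2], x3], x4]
  word x1x2x4x3 has sign +1, contributing +[[[x1, x2], x4], x3]

-[[[x1, x2], x3], x4] + [[[x1, x2], x4], x3]


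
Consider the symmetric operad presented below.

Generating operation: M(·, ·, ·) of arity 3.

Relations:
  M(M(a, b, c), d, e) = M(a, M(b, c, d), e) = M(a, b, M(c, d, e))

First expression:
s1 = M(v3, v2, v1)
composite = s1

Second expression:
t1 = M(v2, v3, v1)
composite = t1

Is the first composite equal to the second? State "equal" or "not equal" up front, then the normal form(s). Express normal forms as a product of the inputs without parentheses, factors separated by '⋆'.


In normal form, the first expression is v3 ⋆ v2 ⋆ v1
In normal form, the second expression is v2 ⋆ v3 ⋆ v1
Distinct normal forms: not equal.

not equal; the first gives v3 ⋆ v2 ⋆ v1 and the second v2 ⋆ v3 ⋆ v1


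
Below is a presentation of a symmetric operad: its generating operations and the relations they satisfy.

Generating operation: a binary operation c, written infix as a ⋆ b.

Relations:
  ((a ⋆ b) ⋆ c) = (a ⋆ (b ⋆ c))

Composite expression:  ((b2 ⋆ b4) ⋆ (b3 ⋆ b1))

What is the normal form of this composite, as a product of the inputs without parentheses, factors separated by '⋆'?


Key point: c is associative — brackets drop, the b-order remains.
(b2 ⋆ b4) reduces to b2 ⋆ b4
(b3 ⋆ b1) reduces to b3 ⋆ b1
((b2 ⋆ b4) ⋆ (b3 ⋆ b1)) reduces to b2 ⋆ b4 ⋆ b3 ⋆ b1

b2 ⋆ b4 ⋆ b3 ⋆ b1


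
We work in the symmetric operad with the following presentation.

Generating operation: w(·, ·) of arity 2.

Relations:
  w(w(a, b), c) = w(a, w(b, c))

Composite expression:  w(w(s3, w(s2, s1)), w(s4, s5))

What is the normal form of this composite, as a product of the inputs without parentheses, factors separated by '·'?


s3 · s2 · s1 · s4 · s5

Key point: w is associative — brackets drop, the s-order remains.
w(s2, s1) linearizes to s2 · s1
w(s3, w(s2, s1)) linearizes to s3 · s2 · s1
w(s4, s5) linearizes to s4 · s5
w(w(s3, w(s2, s1)), w(s4, s5)) linearizes to s3 · s2 · s1 · s4 · s5


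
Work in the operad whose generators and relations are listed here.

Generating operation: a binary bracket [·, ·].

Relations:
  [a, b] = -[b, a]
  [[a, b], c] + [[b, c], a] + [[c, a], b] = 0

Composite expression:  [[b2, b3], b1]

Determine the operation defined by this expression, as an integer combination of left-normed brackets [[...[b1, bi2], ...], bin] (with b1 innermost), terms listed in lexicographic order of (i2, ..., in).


-[[b1, b2], b3] + [[b1, b3], b2]


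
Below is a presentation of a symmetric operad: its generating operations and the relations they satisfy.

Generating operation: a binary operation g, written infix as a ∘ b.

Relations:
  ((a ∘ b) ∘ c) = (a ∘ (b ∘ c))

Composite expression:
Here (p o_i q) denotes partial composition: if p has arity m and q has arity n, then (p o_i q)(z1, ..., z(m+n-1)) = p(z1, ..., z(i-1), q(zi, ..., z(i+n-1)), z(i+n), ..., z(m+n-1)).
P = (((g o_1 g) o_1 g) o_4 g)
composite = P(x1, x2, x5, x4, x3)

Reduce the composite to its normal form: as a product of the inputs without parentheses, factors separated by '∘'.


x1 ∘ x2 ∘ x5 ∘ x4 ∘ x3

Associativity of g dissolves the nesting; only the x-input order survives.
(x1 ∘ x2) flattens to x1 ∘ x2
((x1 ∘ x2) ∘ x5) flattens to x1 ∘ x2 ∘ x5
(x4 ∘ x3) flattens to x4 ∘ x3
(((x1 ∘ x2) ∘ x5) ∘ (x4 ∘ x3)) flattens to x1 ∘ x2 ∘ x5 ∘ x4 ∘ x3


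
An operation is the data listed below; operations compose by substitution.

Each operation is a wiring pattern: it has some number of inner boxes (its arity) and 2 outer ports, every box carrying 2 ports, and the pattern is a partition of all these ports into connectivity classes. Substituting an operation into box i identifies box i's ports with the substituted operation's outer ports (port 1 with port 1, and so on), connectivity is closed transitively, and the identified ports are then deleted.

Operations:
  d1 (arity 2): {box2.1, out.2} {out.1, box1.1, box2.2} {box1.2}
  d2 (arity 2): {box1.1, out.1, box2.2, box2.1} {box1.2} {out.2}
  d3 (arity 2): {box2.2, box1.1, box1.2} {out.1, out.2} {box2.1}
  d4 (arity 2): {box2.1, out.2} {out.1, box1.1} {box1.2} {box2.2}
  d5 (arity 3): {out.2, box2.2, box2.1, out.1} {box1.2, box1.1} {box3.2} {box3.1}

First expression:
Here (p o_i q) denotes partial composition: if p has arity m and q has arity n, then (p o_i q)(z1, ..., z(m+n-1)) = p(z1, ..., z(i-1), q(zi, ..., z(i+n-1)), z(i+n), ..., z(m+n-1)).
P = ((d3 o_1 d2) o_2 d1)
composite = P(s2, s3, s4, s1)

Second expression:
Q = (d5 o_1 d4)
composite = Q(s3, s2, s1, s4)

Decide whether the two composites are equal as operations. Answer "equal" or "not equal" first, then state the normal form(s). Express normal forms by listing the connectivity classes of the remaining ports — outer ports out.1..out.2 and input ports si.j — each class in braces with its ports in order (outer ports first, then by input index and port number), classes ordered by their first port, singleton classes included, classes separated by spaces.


not equal — first {out.1, out.2} {s1.1} {s1.2, s2.1, s3.1, s4.1, s4.2} {s2.2} {s3.2}, second {out.1, out.2, s1.1, s1.2} {s2.1, s3.1} {s2.2} {s3.2} {s4.1} {s4.2}


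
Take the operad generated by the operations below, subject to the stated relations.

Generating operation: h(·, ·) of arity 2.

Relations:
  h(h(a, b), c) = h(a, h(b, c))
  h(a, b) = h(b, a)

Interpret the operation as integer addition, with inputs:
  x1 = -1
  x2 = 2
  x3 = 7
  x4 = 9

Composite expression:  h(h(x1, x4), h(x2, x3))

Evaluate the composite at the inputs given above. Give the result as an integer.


17

h(x1, x4) = 8
h(x2, x3) = 9
h(h(x1, x4), h(x2, x3)) = 17


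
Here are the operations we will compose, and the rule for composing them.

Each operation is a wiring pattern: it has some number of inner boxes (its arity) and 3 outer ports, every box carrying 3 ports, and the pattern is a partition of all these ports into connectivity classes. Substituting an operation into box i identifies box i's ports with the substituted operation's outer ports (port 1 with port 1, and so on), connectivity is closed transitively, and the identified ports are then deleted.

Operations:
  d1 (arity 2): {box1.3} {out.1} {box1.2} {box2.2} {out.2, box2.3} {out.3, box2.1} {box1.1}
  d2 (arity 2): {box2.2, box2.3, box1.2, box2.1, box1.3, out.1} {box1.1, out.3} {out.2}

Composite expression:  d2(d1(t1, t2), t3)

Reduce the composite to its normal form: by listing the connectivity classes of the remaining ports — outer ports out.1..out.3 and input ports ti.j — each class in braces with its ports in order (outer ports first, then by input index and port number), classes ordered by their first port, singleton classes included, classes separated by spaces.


Treat the ports identified at d2 as solder joints: merge, then drop.
composing d1 on (t1, t2), with out.j its own outer ports: {out.1} {out.2, t2.3} {out.3, t2.1} {t1.1} {t1.2} {t1.3} {t2.2}
composing d2 on (t1, t2, t3), with out.j its own outer ports: {out.1, t2.1, t2.3, t3.1, t3.2, t3.3} {out.2} {out.3} {t1.1} {t1.2} {t1.3} {t2.2}

{out.1, t2.1, t2.3, t3.1, t3.2, t3.3} {out.2} {out.3} {t1.1} {t1.2} {t1.3} {t2.2}


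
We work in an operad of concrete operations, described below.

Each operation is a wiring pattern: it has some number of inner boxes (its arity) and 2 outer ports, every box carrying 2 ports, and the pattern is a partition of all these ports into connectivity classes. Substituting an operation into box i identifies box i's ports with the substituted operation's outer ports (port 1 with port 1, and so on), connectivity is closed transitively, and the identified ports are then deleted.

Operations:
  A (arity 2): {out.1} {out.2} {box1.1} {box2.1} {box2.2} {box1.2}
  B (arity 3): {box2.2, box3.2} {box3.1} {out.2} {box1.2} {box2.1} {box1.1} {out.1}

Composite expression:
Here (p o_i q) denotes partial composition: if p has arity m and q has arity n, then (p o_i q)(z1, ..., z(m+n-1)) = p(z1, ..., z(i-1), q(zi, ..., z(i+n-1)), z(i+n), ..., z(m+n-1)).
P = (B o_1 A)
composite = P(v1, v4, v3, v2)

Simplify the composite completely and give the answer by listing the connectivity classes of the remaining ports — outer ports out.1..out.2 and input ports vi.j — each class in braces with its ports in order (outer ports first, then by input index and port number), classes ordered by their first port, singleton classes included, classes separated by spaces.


{out.1} {out.2} {v1.1} {v1.2} {v2.1} {v2.2, v3.2} {v3.1} {v4.1} {v4.2}

Treat the ports identified at B as solder joints: merge, then drop.
through A, on inputs (v1, v4): {out.1} {out.2} {v1.1} {v1.2} {v4.1} {v4.2} (out.j = stage outer ports)
through B, on inputs (v1, v4, v3, v2): {out.1} {out.2} {v1.1} {v1.2} {v2.1} {v2.2, v3.2} {v3.1} {v4.1} {v4.2} (out.j = stage outer ports)


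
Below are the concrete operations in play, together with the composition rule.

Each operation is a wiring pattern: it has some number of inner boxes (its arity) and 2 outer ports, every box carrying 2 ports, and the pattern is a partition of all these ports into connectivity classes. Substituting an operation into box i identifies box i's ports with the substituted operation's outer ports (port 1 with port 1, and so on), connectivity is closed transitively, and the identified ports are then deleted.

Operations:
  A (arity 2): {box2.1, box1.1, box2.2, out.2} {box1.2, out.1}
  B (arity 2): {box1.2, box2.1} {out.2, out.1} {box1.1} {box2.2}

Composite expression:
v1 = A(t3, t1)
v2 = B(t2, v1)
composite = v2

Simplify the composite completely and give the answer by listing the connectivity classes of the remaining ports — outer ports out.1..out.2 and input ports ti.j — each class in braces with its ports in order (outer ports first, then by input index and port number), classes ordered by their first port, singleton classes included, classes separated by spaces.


{out.1, out.2} {t1.1, t1.2, t3.1} {t2.1} {t2.2, t3.2}


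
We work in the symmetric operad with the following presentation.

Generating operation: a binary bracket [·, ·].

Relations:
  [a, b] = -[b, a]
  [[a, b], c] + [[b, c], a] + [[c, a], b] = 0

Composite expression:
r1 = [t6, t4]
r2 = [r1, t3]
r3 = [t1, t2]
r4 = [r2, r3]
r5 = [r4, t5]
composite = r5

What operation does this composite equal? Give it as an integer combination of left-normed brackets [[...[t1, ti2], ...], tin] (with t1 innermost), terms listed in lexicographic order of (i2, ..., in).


A multilinear Lie element is pinned by t1-initial words (t1 innermost).
Composite bracket: [[[[t6, t4], t3], [t1, t2]], t5]
Applying ab - ba throughout gives 32 signed words (2^5 = 32).
Keep just the words that open with t1:
  word t1t2t3t4t6t5 has sign -1, contributing -[[[[[t1, t2], t3], t4], t6], t5]
  word t1t2t3t6t4t5 has sign +1, contributing +[[[[[t1, t2], t3], t6], t4], t5]
  word t1t2t4t6t3t5 has sign +1, contributing +[[[[[t1, t2], t4], t6], t3], t5]
  word t1t2t6t4t3t5 has sign -1, contributing -[[[[[t1, t2], t6], t4], t3], t5]

-[[[[[t1, t2], t3], t4], t6], t5] + [[[[[t1, t2], t3], t6], t4], t5] + [[[[[t1, t2], t4], t6], t3], t5] - [[[[[t1, t2], t6], t4], t3], t5]


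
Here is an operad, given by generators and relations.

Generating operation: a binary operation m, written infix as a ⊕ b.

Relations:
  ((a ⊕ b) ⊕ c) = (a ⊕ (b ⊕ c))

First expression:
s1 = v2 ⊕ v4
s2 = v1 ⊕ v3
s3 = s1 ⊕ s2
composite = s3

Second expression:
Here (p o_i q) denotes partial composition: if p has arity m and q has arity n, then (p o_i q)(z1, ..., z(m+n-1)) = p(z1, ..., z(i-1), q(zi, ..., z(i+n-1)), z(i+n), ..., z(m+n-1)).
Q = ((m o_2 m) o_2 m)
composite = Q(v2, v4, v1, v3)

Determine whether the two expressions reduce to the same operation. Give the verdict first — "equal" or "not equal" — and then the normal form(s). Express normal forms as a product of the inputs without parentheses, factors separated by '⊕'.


equal; both compose to v2 ⊕ v4 ⊕ v1 ⊕ v3

In normal form, the first expression is v2 ⊕ v4 ⊕ v1 ⊕ v3
In normal form, the second expression is v2 ⊕ v4 ⊕ v1 ⊕ v3
Identical normal forms: equal.


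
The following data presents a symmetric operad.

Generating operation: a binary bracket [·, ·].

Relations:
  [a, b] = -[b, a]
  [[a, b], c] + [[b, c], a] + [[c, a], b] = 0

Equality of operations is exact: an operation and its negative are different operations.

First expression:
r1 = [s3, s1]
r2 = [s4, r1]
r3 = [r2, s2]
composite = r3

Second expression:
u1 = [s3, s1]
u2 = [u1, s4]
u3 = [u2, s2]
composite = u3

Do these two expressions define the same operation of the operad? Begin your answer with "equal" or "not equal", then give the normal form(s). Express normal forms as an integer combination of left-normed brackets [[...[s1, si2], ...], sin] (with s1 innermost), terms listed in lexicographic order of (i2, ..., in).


The first expression, normalized: [[[s1, s3], s4], s2]
The second expression, normalized: -[[[s1, s3], s4], s2]
Different reductions; not equal.

not equal — first [[[s1, s3], s4], s2], second -[[[s1, s3], s4], s2]


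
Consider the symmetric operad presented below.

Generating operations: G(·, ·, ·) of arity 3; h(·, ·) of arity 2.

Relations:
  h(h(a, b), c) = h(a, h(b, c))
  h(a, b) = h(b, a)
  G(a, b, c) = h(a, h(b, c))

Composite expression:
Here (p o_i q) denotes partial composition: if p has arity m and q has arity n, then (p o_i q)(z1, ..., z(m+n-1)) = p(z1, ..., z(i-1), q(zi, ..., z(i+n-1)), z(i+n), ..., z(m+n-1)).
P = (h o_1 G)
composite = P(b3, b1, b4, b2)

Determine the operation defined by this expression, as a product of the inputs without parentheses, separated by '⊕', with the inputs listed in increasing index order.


b1 ⊕ b2 ⊕ b3 ⊕ b4

Both nesting and order wash out for h; what remains is which b's occur.
G(b3, b1, b4) flattens to b3 ⊕ b1 ⊕ b4
h(G(b3, b1, b4), b2) flattens to b3 ⊕ b1 ⊕ b4 ⊕ b2
the factors in increasing index order: b1 ⊕ b2 ⊕ b3 ⊕ b4


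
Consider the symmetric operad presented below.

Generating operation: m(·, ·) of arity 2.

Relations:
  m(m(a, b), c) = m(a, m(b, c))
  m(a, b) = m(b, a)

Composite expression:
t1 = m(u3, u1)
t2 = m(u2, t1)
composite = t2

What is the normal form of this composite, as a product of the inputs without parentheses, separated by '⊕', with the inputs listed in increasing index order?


u1 ⊕ u2 ⊕ u3

Reordering under m is free, so list the u-inputs canonically.
m(u3, u1) reduces to u3 ⊕ u1
m(u2, m(u3, u1)) reduces to u2 ⊕ u3 ⊕ u1
putting the inputs in ascending order: u1 ⊕ u2 ⊕ u3


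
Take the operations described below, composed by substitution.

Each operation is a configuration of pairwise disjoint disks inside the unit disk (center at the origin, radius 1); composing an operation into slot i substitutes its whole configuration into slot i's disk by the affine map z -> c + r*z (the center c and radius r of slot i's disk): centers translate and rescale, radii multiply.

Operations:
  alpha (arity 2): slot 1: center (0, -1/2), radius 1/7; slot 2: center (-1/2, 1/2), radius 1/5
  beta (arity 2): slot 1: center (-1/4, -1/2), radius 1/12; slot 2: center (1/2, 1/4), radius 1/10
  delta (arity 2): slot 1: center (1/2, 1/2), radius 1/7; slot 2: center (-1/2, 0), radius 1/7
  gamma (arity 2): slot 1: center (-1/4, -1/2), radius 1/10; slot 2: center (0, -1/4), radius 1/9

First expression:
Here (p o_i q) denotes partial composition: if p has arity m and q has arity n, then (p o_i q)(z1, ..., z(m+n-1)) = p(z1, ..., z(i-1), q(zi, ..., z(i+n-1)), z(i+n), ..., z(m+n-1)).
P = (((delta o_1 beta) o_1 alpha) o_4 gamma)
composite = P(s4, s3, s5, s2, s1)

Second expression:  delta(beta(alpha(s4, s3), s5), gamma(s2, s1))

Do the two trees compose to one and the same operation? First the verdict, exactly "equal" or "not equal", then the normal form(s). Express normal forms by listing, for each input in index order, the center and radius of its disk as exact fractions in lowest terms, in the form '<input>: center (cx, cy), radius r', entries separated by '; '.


In normal form, the first expression is s1: center (-1/2, -1/28), radius 1/63; s2: center (-15/28, -1/14), radius 1/70; s3: center (11/24, 73/168), radius 1/420; s4: center (13/28, 71/168), radius 1/588; s5: center (4/7, 15/28), radius 1/70
In normal form, the second expression is s1: center (-1/2, -1/28), radius 1/63; s2: center (-15/28, -1/14), radius 1/70; s3: center (11/24, 73/168), radius 1/420; s4: center (13/28, 71/168), radius 1/588; s5: center (4/7, 15/28), radius 1/70
Both agree, so they are equal.

equal; the common form is s1: center (-1/2, -1/28), radius 1/63; s2: center (-15/28, -1/14), radius 1/70; s3: center (11/24, 73/168), radius 1/420; s4: center (13/28, 71/168), radius 1/588; s5: center (4/7, 15/28), radius 1/70


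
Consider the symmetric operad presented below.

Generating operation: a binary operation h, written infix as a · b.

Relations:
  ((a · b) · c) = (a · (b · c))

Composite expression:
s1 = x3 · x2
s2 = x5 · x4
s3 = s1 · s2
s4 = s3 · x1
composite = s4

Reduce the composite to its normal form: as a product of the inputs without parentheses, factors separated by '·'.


The h-tree's shape is irrelevant; the x-reading-order decides.
(x3 · x2) linearizes to x3 · x2
(x5 · x4) linearizes to x5 · x4
((x3 · x2) · (x5 · x4)) linearizes to x3 · x2 · x5 · x4
(((x3 · x2) · (x5 · x4)) · x1) linearizes to x3 · x2 · x5 · x4 · x1

x3 · x2 · x5 · x4 · x1


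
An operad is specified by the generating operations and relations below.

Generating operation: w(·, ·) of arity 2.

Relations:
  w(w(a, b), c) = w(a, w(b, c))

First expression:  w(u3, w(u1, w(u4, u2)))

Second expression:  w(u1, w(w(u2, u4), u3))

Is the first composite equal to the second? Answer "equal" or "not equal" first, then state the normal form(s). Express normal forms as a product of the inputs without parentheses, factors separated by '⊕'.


not equal; the first gives u3 ⊕ u1 ⊕ u4 ⊕ u2 and the second u1 ⊕ u2 ⊕ u4 ⊕ u3

The first composite normalizes to u3 ⊕ u1 ⊕ u4 ⊕ u2
The second composite normalizes to u1 ⊕ u2 ⊕ u4 ⊕ u3
The forms do not match — not equal.


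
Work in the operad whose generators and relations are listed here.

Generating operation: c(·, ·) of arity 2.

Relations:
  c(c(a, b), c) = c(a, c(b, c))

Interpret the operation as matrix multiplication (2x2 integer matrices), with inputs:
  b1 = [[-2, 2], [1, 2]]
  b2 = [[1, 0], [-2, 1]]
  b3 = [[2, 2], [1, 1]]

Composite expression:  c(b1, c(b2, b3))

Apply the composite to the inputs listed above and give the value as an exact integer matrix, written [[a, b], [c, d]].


c(b2, b3) = [[2, 2], [-3, -3]]
c(b1, c(b2, b3)) = [[-10, -10], [-4, -4]]

[[-10, -10], [-4, -4]]


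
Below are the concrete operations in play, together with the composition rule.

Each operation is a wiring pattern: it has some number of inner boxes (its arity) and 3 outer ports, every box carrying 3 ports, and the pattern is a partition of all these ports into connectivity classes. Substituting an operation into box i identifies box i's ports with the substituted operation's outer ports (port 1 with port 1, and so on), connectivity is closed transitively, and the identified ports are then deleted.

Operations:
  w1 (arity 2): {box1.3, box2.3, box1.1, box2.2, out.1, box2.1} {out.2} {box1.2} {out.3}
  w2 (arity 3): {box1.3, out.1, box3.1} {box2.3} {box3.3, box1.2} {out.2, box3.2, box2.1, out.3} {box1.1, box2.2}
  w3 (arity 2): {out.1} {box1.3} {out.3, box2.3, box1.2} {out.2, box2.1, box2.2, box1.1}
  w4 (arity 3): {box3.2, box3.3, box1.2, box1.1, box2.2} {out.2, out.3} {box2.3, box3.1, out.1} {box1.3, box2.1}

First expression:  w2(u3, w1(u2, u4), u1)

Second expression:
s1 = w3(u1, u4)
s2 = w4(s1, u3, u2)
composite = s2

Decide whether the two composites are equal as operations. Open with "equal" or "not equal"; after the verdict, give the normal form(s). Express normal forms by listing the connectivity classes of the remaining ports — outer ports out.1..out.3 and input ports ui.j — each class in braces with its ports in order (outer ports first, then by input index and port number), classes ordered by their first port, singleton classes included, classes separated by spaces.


not equal: they reduce to {out.1, u1.1, u3.3} {out.2, out.3, u1.2, u2.1, u2.3, u4.1, u4.2, u4.3} {u1.3, u3.2} {u2.2} {u3.1} and {out.1, u2.1, u3.3} {out.2, out.3} {u1.1, u2.2, u2.3, u3.2, u4.1, u4.2} {u1.2, u3.1, u4.3} {u1.3}

The first composite normalizes to {out.1, u1.1, u3.3} {out.2, out.3, u1.2, u2.1, u2.3, u4.1, u4.2, u4.3} {u1.3, u3.2} {u2.2} {u3.1}
The second composite normalizes to {out.1, u2.1, u3.3} {out.2, out.3} {u1.1, u2.2, u2.3, u3.2, u4.1, u4.2} {u1.2, u3.1, u4.3} {u1.3}
The forms do not match — not equal.


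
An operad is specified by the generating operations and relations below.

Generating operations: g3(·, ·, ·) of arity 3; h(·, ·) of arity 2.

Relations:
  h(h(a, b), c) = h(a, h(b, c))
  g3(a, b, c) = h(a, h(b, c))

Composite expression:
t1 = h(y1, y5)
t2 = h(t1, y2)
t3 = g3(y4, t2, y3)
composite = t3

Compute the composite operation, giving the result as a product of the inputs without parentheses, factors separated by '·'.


The g3-tree's shape is irrelevant; the y-reading-order decides.
h(y1, y5) spells out as y1 · y5
h(h(y1, y5), y2) spells out as y1 · y5 · y2
g3(y4, h(h(y1, y5), y2), y3) spells out as y4 · y1 · y5 · y2 · y3

y4 · y1 · y5 · y2 · y3


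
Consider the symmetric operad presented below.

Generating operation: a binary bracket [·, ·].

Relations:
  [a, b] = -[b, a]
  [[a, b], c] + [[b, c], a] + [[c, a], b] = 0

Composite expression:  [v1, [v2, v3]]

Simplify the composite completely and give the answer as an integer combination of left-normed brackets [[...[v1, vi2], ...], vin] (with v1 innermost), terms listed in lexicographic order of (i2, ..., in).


[[v1, v2], v3] - [[v1, v3], v2]

Expand each bracket as ab - ba; the v1-initial words give the coefficients.
Composite bracket: [v1, [v2, v3]]
The bracket unfolds into 4 signed words via [a, b] = ab - ba (2^2 = 4).
Only words starting with v1 matter:
  v1v2v3 appears with sign +1, giving the term +[[v1, v2], v3]
  v1v3v2 appears with sign -1, giving the term -[[v1, v3], v2]


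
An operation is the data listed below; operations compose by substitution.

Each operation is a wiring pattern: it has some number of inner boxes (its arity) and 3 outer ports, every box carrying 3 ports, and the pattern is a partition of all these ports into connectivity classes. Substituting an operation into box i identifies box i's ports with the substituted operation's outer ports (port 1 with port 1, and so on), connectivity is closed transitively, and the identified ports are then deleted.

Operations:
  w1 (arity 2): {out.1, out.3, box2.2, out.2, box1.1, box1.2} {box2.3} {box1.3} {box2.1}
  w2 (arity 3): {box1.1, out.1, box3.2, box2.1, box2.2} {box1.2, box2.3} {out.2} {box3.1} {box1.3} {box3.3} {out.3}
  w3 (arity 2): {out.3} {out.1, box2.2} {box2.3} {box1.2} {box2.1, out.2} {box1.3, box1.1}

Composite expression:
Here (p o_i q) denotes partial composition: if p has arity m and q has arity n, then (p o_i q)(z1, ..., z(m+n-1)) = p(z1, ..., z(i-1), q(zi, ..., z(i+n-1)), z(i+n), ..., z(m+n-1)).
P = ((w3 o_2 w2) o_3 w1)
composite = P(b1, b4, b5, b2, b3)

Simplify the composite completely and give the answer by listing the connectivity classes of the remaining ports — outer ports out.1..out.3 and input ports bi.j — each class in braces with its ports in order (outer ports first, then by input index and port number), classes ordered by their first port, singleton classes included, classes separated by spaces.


{out.1} {out.2, b2.2, b3.2, b4.1, b4.2, b5.1, b5.2} {out.3} {b1.1, b1.3} {b1.2} {b2.1} {b2.3} {b3.1} {b3.3} {b4.3} {b5.3}

Connectivity passes through glued w3-boundaries; trace each wire chain.
after w1, the pattern on (b5, b2) reads {out.1, out.2, out.3, b2.2, b5.1, b5.2} {b2.1} {b2.3} {b5.3} (out.j = its outer ports)
after w2, the pattern on (b4, b5, b2, b3) reads {out.1, b2.2, b3.2, b4.1, b4.2, b5.1, b5.2} {out.2} {out.3} {b2.1} {b2.3} {b3.1} {b3.3} {b4.3} {b5.3} (out.j = its outer ports)
after w3, the pattern on (b1, b4, b5, b2, b3) reads {out.1} {out.2, b2.2, b3.2, b4.1, b4.2, b5.1, b5.2} {out.3} {b1.1, b1.3} {b1.2} {b2.1} {b2.3} {b3.1} {b3.3} {b4.3} {b5.3} (out.j = its outer ports)


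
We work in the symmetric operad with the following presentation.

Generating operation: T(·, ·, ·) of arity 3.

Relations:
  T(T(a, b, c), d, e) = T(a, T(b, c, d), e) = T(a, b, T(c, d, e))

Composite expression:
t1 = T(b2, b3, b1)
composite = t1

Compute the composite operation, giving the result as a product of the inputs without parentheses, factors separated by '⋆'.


All parenthesizations of T agree; list the b-inputs left to right.
T(b2, b3, b1) reduces to b2 ⋆ b3 ⋆ b1

b2 ⋆ b3 ⋆ b1


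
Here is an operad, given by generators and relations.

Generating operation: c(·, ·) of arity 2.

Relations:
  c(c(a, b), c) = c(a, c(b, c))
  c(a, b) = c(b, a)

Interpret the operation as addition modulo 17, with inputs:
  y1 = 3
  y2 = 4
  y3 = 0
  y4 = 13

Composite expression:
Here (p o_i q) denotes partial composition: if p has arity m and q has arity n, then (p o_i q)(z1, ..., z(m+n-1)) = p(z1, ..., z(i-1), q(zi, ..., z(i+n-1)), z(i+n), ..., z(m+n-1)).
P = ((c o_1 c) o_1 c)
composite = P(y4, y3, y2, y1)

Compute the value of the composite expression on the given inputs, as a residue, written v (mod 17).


3 (mod 17)

c(y4, y3) = 13
c(c(y4, y3), y2) = 0
c(c(c(y4, y3), y2), y1) = 3


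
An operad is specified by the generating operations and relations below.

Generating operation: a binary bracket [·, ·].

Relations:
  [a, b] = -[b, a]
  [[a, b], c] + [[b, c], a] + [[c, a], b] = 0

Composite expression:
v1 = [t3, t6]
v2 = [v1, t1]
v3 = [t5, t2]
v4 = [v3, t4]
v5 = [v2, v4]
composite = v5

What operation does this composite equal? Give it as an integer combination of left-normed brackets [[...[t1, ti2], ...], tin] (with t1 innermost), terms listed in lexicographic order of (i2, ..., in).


[[[[[t1, t3], t6], t2], t5], t4] - [[[[[t1, t3], t6], t4], t2], t5] + [[[[[t1, t3], t6], t4], t5], t2] - [[[[[t1, t3], t6], t5], t2], t4] - [[[[[t1, t6], t3], t2], t5], t4] + [[[[[t1, t6], t3], t4], t2], t5] - [[[[[t1, t6], t3], t4], t5], t2] + [[[[[t1, t6], t3], t5], t2], t4]

A multilinear Lie element is pinned by t1-initial words (t1 innermost).
Composite bracket: [[[t3, t6], t1], [[t5, t2], t4]]
Under [a, b] = ab - ba we get 32 signed associative words (2^5 = 32).
Coefficients come from the t1-initial words:
  sign of t1t3t6t2t5t4 is +1, so it contributes +[[[[[t1, t3], t6], t2], t5], t4]
  sign of t1t3t6t4t2t5 is -1, so it contributes -[[[[[t1, t3], t6], t4], t2], t5]
  sign of t1t3t6t4t5t2 is +1, so it contributes +[[[[[t1, t3], t6], t4], t5], t2]
  sign of t1t3t6t5t2t4 is -1, so it contributes -[[[[[t1, t3], t6], t5], t2], t4]
  sign of t1t6t3t2t5t4 is -1, so it contributes -[[[[[t1, t6], t3], t2], t5], t4]
  sign of t1t6t3t4t2t5 is +1, so it contributes +[[[[[t1, t6], t3], t4], t2], t5]
  sign of t1t6t3t4t5t2 is -1, so it contributes -[[[[[t1, t6], t3], t4], t5], t2]
  sign of t1t6t3t5t2t4 is +1, so it contributes +[[[[[t1, t6], t3], t5], t2], t4]


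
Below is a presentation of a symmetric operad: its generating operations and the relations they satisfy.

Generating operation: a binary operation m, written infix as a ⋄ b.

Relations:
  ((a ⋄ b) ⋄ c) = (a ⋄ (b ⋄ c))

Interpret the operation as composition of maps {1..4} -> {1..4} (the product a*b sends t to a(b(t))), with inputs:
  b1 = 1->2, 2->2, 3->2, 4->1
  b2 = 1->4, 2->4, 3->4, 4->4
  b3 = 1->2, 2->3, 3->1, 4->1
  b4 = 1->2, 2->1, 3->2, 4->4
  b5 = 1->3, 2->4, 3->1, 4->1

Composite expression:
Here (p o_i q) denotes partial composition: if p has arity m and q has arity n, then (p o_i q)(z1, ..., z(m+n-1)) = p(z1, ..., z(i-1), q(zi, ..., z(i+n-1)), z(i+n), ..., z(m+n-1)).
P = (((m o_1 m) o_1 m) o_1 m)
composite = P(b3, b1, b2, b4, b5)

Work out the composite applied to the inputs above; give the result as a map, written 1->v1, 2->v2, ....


(b3 ⋄ b1) = 1->3, 2->3, 3->3, 4->2
((b3 ⋄ b1) ⋄ b2) = 1->2, 2->2, 3->2, 4->2
(((b3 ⋄ b1) ⋄ b2) ⋄ b4) = 1->2, 2->2, 3->2, 4->2
((((b3 ⋄ b1) ⋄ b2) ⋄ b4) ⋄ b5) = 1->2, 2->2, 3->2, 4->2

1->2, 2->2, 3->2, 4->2


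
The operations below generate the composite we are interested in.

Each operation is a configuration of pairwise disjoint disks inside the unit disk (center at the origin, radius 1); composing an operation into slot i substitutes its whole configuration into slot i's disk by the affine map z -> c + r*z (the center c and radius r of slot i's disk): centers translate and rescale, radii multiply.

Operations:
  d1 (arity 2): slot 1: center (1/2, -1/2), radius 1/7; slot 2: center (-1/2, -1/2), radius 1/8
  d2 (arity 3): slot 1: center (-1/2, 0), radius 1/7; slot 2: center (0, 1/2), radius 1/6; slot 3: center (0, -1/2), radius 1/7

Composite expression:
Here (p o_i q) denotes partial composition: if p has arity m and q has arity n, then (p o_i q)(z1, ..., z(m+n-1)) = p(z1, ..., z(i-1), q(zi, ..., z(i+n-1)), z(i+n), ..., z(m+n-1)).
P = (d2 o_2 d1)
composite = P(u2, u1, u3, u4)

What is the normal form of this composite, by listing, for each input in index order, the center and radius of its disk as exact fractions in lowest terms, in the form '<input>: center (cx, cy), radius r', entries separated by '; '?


u1: center (1/12, 5/12), radius 1/42; u2: center (-1/2, 0), radius 1/7; u3: center (-1/12, 5/12), radius 1/48; u4: center (0, -1/2), radius 1/7


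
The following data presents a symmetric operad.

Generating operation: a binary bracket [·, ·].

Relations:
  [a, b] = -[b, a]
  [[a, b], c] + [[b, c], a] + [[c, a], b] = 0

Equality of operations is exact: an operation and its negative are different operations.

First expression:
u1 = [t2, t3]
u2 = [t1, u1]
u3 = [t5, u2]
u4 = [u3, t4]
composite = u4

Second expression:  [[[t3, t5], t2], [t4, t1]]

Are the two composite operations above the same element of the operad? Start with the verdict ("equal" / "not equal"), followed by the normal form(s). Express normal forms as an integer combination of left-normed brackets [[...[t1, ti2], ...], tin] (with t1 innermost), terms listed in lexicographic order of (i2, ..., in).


The first expression, normalized: -[[[[t1, t2], t3], t5], t4] + [[[[t1, t3], t2], t5], t4]
The second expression, normalized: -[[[[t1, t4], t2], t3], t5] + [[[[t1, t4], t2], t5], t3] + [[[[t1, t4], t3], t5], t2] - [[[[t1, t4], t5], t3], t2]
The normal forms differ: not equal.

not equal: they reduce to -[[[[t1, t2], t3], t5], t4] + [[[[t1, t3], t2], t5], t4] and -[[[[t1, t4], t2], t3], t5] + [[[[t1, t4], t2], t5], t3] + [[[[t1, t4], t3], t5], t2] - [[[[t1, t4], t5], t3], t2]


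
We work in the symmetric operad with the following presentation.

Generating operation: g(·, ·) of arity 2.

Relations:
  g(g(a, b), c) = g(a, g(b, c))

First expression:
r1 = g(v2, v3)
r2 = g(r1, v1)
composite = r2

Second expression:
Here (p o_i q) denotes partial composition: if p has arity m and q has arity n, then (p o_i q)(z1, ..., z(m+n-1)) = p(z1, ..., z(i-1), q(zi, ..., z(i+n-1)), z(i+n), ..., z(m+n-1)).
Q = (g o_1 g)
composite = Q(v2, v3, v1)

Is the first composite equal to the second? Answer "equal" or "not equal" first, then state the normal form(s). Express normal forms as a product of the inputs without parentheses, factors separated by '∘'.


equal; both compose to v2 ∘ v3 ∘ v1

Reducing the first expression gives v2 ∘ v3 ∘ v1
Reducing the second expression gives v2 ∘ v3 ∘ v1
Both agree, so they are equal.


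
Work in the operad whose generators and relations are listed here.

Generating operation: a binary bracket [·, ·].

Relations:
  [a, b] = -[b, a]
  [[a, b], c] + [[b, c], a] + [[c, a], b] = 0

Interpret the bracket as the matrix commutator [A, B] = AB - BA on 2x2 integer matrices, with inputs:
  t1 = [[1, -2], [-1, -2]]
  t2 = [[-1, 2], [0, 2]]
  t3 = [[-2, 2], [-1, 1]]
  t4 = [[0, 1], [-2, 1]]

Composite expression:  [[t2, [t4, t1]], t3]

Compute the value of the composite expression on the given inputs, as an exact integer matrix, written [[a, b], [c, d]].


[[19, 13], [35, -19]]

[t4, t1] = [[-5, -1], [-7, 5]]
[t2, [t4, t1]] = [[-14, 23], [-21, 14]]
[[t2, [t4, t1]], t3] = [[19, 13], [35, -19]]


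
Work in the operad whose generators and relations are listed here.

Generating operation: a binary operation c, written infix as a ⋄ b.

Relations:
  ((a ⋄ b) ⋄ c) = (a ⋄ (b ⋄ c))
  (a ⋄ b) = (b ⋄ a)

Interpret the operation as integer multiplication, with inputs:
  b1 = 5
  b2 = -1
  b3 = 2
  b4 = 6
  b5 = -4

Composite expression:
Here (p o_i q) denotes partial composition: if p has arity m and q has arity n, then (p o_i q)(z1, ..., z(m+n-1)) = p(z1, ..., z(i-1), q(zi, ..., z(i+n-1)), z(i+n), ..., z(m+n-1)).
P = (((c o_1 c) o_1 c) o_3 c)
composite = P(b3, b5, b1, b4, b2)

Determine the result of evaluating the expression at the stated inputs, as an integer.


(b3 ⋄ b5) = -8
(b1 ⋄ b4) = 30
((b3 ⋄ b5) ⋄ (b1 ⋄ b4)) = -240
(((b3 ⋄ b5) ⋄ (b1 ⋄ b4)) ⋄ b2) = 240

240


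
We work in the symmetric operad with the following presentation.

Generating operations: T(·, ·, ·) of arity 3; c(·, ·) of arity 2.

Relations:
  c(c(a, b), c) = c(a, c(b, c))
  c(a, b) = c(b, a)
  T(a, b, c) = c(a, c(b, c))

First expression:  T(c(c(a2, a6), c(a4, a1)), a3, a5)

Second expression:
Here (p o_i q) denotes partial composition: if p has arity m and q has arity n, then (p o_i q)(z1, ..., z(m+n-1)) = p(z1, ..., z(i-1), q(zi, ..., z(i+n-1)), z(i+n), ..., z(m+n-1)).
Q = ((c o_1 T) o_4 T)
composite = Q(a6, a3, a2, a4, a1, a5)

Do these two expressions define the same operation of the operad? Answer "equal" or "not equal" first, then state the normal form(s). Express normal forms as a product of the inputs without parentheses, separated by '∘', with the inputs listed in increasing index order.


equal; the common form is a1 ∘ a2 ∘ a3 ∘ a4 ∘ a5 ∘ a6

The first composite normalizes to a1 ∘ a2 ∘ a3 ∘ a4 ∘ a5 ∘ a6
The second composite normalizes to a1 ∘ a2 ∘ a3 ∘ a4 ∘ a5 ∘ a6
Same normal form: equal.


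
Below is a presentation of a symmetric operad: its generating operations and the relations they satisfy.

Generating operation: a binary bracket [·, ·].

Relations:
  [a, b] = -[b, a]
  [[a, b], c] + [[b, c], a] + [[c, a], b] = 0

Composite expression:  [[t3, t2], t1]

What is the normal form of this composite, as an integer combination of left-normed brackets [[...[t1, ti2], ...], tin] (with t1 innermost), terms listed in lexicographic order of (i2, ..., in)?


Left-normed coefficients sit on the t1-initial expansion words.
Composite bracket: [[t3, t2], t1]
Applying ab - ba throughout gives 4 signed words (2^2 = 4).
Coefficients come from the t1-initial words:
  t1t2t3 appears with sign +1, giving the term +[[t1, t2], t3]
  t1t3t2 appears with sign -1, giving the term -[[t1, t3], t2]

[[t1, t2], t3] - [[t1, t3], t2]


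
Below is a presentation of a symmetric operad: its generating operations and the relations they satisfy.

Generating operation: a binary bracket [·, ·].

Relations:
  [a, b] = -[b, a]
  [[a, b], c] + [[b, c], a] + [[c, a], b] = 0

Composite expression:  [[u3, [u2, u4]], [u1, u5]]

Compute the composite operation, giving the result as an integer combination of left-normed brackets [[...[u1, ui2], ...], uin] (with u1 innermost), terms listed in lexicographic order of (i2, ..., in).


[[[[u1, u5], u2], u4], u3] - [[[[u1, u5], u3], u2], u4] + [[[[u1, u5], u3], u4], u2] - [[[[u1, u5], u4], u2], u3]


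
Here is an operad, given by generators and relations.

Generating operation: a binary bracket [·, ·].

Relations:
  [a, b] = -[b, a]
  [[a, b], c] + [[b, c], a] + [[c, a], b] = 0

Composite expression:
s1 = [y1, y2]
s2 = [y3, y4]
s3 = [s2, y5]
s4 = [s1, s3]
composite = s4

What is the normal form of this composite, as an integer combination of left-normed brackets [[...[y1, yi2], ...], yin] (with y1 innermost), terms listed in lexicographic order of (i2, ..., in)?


Skip Jacobi rewriting: expand, keep y1-initial words, read off terms.
Composite bracket: [[y1, y2], [[y3, y4], y5]]
Expanding via [a, b] = ab - ba: 16 signed words (2^4 = 16).
Only words starting with y1 matter:
  y1y2y3y4y5 appears with sign +1, giving the term +[[[[y1, y2], y3], y4], y5]
  y1y2y4y3y5 appears with sign -1, giving the term -[[[[y1, y2], y4], y3], y5]
  y1y2y5y3y4 appears with sign -1, giving the term -[[[[y1, y2], y5], y3], y4]
  y1y2y5y4y3 appears with sign +1, giving the term +[[[[y1, y2], y5], y4], y3]

[[[[y1, y2], y3], y4], y5] - [[[[y1, y2], y4], y3], y5] - [[[[y1, y2], y5], y3], y4] + [[[[y1, y2], y5], y4], y3]


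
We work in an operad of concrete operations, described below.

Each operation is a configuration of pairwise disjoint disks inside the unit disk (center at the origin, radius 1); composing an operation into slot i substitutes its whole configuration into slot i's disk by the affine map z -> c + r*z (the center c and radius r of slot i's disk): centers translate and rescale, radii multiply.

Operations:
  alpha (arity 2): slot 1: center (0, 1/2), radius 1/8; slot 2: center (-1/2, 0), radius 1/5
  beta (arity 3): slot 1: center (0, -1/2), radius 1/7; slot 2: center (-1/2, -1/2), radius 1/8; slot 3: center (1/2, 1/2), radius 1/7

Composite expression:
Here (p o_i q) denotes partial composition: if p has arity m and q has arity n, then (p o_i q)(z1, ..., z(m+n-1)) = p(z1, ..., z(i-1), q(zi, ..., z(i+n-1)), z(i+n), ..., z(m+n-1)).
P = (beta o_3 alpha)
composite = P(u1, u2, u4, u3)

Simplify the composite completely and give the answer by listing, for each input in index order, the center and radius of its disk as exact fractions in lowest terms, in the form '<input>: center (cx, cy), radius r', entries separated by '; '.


Affine substitution under beta: radii multiply and u-centers shift.
input u1: applying the 1 nested substitution gives center (0, -1/2), radius 1/7
input u2: applying the 1 nested substitution gives center (-1/2, -1/2), radius 1/8
input u4: applying the 2 nested substitutions gives center (1/2, 4/7), radius 1/56
input u3: applying the 2 nested substitutions gives center (3/7, 1/2), radius 1/35

u1: center (0, -1/2), radius 1/7; u2: center (-1/2, -1/2), radius 1/8; u3: center (3/7, 1/2), radius 1/35; u4: center (1/2, 4/7), radius 1/56
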